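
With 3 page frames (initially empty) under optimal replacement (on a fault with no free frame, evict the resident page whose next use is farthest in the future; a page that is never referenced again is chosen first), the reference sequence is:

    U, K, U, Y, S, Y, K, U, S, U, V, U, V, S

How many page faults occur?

U: fault, frames {U}
K: fault, frames {U,K}
U: hit
Y: fault, frames {U,K,Y}
S: fault, evict U, frames {K,Y,S}
Y: hit
K: hit
U: fault, evict Y, frames {K,S,U}
S: hit
U: hit
V: fault, evict K, frames {S,U,V}
U: hit
V: hit
S: hit
Page faults: 6.

6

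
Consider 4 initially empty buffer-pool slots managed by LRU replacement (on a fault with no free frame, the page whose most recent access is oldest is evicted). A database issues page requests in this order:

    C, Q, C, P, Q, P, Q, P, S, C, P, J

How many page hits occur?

7

C -> fault, frames (C)
Q -> fault, frames (C Q)
C -> hit
P -> fault, frames (Q C P)
Q -> hit
P -> hit
Q -> hit
P -> hit
S -> fault, frames (C Q P S)
C -> hit
P -> hit
J -> fault, evict Q, frames (S C P J)
Hits: 7.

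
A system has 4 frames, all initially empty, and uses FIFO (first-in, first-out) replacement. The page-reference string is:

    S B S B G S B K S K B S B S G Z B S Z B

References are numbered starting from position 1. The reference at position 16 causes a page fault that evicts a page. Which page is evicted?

S

pos 1: S: miss, frames [S]
pos 2: B: miss, frames [S, B]
pos 3: S: hit
pos 4: B: hit
pos 5: G: miss, frames [S, B, G]
pos 6: S: hit
pos 7: B: hit
pos 8: K: miss, frames [S, B, G, K]
pos 9: S: hit
pos 10: K: hit
pos 11: B: hit
pos 12: S: hit
pos 13: B: hit
pos 14: S: hit
pos 15: G: hit
pos 16: Z: miss, evict S, frames [B, G, K, Z]
At position 16, page S is evicted.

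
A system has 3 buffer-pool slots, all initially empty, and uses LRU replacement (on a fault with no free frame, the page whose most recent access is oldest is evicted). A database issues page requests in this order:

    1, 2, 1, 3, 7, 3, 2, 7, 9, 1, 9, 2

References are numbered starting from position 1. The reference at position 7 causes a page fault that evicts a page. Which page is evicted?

pos 1: 1 → fault, frames [1]
pos 2: 2 → fault, frames [1, 2]
pos 3: 1 → hit
pos 4: 3 → fault, frames [2, 1, 3]
pos 5: 7 → fault, evict 2, frames [1, 3, 7]
pos 6: 3 → hit
pos 7: 2 → fault, evict 1, frames [7, 3, 2]
At position 7, page 1 is evicted.

1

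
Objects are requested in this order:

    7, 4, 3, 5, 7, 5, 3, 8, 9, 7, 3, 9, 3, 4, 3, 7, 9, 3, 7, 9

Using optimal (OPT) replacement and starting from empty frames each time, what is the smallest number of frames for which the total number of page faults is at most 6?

f=1: 20 faults
f=2: 12 faults
f=3: 8 faults
f=4: 6 faults
f=5: 6 faults
f=6: 6 faults
Smallest f with faults ≤ 6 is 4.

4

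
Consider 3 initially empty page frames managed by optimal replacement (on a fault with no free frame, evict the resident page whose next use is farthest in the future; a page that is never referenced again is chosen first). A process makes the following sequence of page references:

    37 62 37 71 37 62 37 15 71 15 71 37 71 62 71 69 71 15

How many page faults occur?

37: miss, frames {37}
62: miss, frames {37,62}
37: hit
71: miss, frames {37,62,71}
37: hit
62: hit
37: hit
15: miss, evict 62, frames {37,71,15}
71: hit
15: hit
71: hit
37: hit
71: hit
62: miss, evict 37, frames {71,15,62}
71: hit
69: miss, evict 62, frames {71,15,69}
71: hit
15: hit
Page faults: 6.

6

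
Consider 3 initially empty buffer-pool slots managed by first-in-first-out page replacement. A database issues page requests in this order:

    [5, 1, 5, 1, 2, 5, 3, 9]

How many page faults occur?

5

5 -> fault, frames [5]
1 -> fault, frames [5, 1]
5 -> hit
1 -> hit
2 -> fault, frames [5, 1, 2]
5 -> hit
3 -> fault, evict 5, frames [1, 2, 3]
9 -> fault, evict 1, frames [2, 3, 9]
Page faults: 5.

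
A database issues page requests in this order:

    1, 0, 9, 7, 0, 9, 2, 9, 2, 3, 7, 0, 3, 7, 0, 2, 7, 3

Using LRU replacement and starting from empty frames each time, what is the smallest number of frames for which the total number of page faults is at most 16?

2

f=1: 18 faults
f=2: 16 faults
f=3: 10 faults
f=4: 8 faults
f=5: 6 faults
f=6: 6 faults
Smallest f with faults ≤ 16 is 2.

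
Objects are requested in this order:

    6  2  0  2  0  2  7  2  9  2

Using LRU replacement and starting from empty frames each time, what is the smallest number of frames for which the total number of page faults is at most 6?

2

f=1: 10 faults
f=2: 5 faults
f=3: 5 faults
f=4: 5 faults
f=5: 5 faults
Smallest f with faults ≤ 6 is 2.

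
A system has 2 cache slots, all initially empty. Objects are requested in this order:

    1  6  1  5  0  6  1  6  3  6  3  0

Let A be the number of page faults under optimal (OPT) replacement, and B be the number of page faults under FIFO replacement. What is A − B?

-2

Under OPT: F F . F F . F . F . . F → 7 faults.
Under FIFO: F F . F F F F . F F . F → 9 faults.
A − B = 7 − 9 = -2.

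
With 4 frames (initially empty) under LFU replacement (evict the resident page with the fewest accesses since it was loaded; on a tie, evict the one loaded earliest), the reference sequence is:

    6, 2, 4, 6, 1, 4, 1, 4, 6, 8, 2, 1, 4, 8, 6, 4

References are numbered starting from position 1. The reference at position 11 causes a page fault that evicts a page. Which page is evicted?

pos 1: 6: fault, frames (6)
pos 2: 2: fault, frames (6 2)
pos 3: 4: fault, frames (6 2 4)
pos 4: 6: hit
pos 5: 1: fault, frames (6 2 4 1)
pos 6: 4: hit
pos 7: 1: hit
pos 8: 4: hit
pos 9: 6: hit
pos 10: 8: fault, evict 2, frames (6 4 1 8)
pos 11: 2: fault, evict 8, frames (6 4 1 2)
At position 11, page 8 is evicted.

8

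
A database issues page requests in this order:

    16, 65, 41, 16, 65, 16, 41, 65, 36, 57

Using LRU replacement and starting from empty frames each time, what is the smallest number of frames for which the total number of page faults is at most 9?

f=1: 10 faults
f=2: 9 faults
f=3: 5 faults
f=4: 5 faults
f=5: 5 faults
Smallest f with faults ≤ 9 is 2.

2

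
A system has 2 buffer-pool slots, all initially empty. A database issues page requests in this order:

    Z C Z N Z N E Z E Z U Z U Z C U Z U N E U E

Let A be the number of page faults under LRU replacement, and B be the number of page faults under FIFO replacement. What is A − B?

Under LRU: F F . F . . F F . . F . . . F F F . F F F . → 12 faults.
Under FIFO: F F . F F . F . . . F F . . F F F . F F F . → 13 faults.
A − B = 12 − 13 = -1.

-1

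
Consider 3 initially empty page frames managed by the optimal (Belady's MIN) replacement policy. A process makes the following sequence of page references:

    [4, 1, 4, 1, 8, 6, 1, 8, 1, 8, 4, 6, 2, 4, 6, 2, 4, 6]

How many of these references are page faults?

4: miss, frames {4}
1: miss, frames {4,1}
4: hit
1: hit
8: miss, frames {4,1,8}
6: miss, evict 4, frames {1,8,6}
1: hit
8: hit
1: hit
8: hit
4: miss, evict 8, frames {1,6,4}
6: hit
2: miss, evict 1, frames {6,4,2}
4: hit
6: hit
2: hit
4: hit
6: hit
Page faults: 6.

6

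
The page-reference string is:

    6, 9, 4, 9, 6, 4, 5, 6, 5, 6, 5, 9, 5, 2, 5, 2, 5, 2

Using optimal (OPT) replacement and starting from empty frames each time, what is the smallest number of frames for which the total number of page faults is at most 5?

3

f=1: 18 faults
f=2: 7 faults
f=3: 5 faults
f=4: 5 faults
f=5: 5 faults
Smallest f with faults ≤ 5 is 3.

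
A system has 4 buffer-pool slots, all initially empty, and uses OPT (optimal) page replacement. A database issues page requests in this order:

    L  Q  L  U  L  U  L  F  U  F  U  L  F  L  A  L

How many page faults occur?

L -> miss, frames {L}
Q -> miss, frames {L,Q}
L -> hit
U -> miss, frames {L,Q,U}
L -> hit
U -> hit
L -> hit
F -> miss, frames {L,Q,U,F}
U -> hit
F -> hit
U -> hit
L -> hit
F -> hit
L -> hit
A -> miss, evict F, frames {L,Q,U,A}
L -> hit
Page faults: 5.

5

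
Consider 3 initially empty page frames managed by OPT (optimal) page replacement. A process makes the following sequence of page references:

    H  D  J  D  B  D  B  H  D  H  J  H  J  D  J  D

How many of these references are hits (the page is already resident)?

11

H → fault, frames (H)
D → fault, frames (H D)
J → fault, frames (H D J)
D → hit
B → fault, evict J, frames (H D B)
D → hit
B → hit
H → hit
D → hit
H → hit
J → fault, evict B, frames (H D J)
H → hit
J → hit
D → hit
J → hit
D → hit
Hits: 11.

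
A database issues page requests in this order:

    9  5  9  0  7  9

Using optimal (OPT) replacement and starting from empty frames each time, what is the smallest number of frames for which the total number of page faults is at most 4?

f=1: 6 faults
f=2: 4 faults
f=3: 4 faults
f=4: 4 faults
Smallest f with faults ≤ 4 is 2.

2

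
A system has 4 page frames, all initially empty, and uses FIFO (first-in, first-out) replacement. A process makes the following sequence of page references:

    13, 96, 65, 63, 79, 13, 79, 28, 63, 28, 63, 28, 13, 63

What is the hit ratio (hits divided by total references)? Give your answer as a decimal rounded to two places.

0.50

13: fault, frames [13]
96: fault, frames [13, 96]
65: fault, frames [13, 96, 65]
63: fault, frames [13, 96, 65, 63]
79: fault, evict 13, frames [96, 65, 63, 79]
13: fault, evict 96, frames [65, 63, 79, 13]
79: hit
28: fault, evict 65, frames [63, 79, 13, 28]
63: hit
28: hit
63: hit
28: hit
13: hit
63: hit
Hits: 7 of 14 references → 7/14 = 0.5000.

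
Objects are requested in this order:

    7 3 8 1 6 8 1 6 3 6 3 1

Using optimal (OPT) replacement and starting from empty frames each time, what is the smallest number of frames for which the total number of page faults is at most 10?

2

f=1: 12 faults
f=2: 8 faults
f=3: 6 faults
f=4: 5 faults
f=5: 5 faults
Smallest f with faults ≤ 10 is 2.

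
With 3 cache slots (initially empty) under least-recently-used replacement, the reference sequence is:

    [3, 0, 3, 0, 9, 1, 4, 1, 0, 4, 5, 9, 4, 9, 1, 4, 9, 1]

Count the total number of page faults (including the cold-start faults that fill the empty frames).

3: fault, frames {3}
0: fault, frames {3,0}
3: hit
0: hit
9: fault, frames {3,0,9}
1: fault, evict 3, frames {0,9,1}
4: fault, evict 0, frames {9,1,4}
1: hit
0: fault, evict 9, frames {4,1,0}
4: hit
5: fault, evict 1, frames {0,4,5}
9: fault, evict 0, frames {4,5,9}
4: hit
9: hit
1: fault, evict 5, frames {4,9,1}
4: hit
9: hit
1: hit
Page faults: 9.

9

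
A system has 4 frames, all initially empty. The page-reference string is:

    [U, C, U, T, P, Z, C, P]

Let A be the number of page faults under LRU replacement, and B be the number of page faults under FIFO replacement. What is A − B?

1

Under LRU: F F . F F F F . → 6 faults.
Under FIFO: F F . F F F . . → 5 faults.
A − B = 6 − 5 = 1.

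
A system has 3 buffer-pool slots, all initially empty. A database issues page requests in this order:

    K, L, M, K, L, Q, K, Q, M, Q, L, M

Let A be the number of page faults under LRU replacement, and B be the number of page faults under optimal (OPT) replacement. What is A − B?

Under LRU: F F F . . F . . F . F . → 6 faults.
Under OPT: F F F . . F . . . . F . → 5 faults.
A − B = 6 − 5 = 1.

1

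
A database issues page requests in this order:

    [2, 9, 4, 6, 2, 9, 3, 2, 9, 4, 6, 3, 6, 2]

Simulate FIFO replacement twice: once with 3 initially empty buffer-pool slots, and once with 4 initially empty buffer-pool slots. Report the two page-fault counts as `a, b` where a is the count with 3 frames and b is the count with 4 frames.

3 frames: F F F F F F F . . F F . . F → 10 faults.
4 frames: F F F F . . F F F F F F . F → 11 faults.
11 > 10: adding a frame increased faults — Belady's anomaly.

10, 11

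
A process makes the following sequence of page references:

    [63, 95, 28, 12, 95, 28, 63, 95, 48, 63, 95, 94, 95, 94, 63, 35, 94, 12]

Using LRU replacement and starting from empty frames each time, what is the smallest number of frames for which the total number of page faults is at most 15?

3

f=1: 18 faults
f=2: 16 faults
f=3: 9 faults
f=4: 8 faults
f=5: 8 faults
f=6: 8 faults
f=7: 7 faults
Smallest f with faults ≤ 15 is 3.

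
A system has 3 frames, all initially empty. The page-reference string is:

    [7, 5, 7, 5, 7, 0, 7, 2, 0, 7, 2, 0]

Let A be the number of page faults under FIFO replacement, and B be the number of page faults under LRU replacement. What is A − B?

Under FIFO: F F . . . F . F . F . . → 5 faults.
Under LRU: F F . . . F . F . . . . → 4 faults.
A − B = 5 − 4 = 1.

1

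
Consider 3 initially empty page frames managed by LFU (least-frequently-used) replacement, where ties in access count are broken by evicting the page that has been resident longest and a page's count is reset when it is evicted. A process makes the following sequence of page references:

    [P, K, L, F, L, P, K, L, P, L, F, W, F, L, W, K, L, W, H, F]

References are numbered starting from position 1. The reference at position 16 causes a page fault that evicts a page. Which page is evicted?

pos 1: P → miss, frames (P)
pos 2: K → miss, frames (P K)
pos 3: L → miss, frames (P K L)
pos 4: F → miss, evict P, frames (K L F)
pos 5: L → hit
pos 6: P → miss, evict K, frames (L F P)
pos 7: K → miss, evict F, frames (L P K)
pos 8: L → hit
pos 9: P → hit
pos 10: L → hit
pos 11: F → miss, evict K, frames (L P F)
pos 12: W → miss, evict F, frames (L P W)
pos 13: F → miss, evict W, frames (L P F)
pos 14: L → hit
pos 15: W → miss, evict F, frames (L P W)
pos 16: K → miss, evict W, frames (L P K)
At position 16, page W is evicted.

W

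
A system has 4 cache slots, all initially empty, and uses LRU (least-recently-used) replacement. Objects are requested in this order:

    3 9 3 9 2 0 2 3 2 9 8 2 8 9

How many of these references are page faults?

3: miss, frames {3}
9: miss, frames {3,9}
3: hit
9: hit
2: miss, frames {3,9,2}
0: miss, frames {3,9,2,0}
2: hit
3: hit
2: hit
9: hit
8: miss, evict 0, frames {3,2,9,8}
2: hit
8: hit
9: hit
Page faults: 5.

5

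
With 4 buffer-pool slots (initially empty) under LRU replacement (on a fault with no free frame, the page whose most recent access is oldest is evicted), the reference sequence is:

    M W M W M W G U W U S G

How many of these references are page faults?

5

M -> miss, frames (M)
W -> miss, frames (M W)
M -> hit
W -> hit
M -> hit
W -> hit
G -> miss, frames (M W G)
U -> miss, frames (M W G U)
W -> hit
U -> hit
S -> miss, evict M, frames (G W U S)
G -> hit
Page faults: 5.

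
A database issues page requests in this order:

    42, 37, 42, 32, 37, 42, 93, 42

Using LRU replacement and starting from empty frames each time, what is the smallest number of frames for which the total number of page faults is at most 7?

f=1: 8 faults
f=2: 6 faults
f=3: 4 faults
f=4: 4 faults
Smallest f with faults ≤ 7 is 2.

2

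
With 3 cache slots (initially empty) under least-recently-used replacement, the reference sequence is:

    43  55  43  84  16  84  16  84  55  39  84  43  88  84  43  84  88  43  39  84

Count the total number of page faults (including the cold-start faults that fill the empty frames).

10

43 -> miss, frames [43]
55 -> miss, frames [43, 55]
43 -> hit
84 -> miss, frames [55, 43, 84]
16 -> miss, evict 55, frames [43, 84, 16]
84 -> hit
16 -> hit
84 -> hit
55 -> miss, evict 43, frames [16, 84, 55]
39 -> miss, evict 16, frames [84, 55, 39]
84 -> hit
43 -> miss, evict 55, frames [39, 84, 43]
88 -> miss, evict 39, frames [84, 43, 88]
84 -> hit
43 -> hit
84 -> hit
88 -> hit
43 -> hit
39 -> miss, evict 84, frames [88, 43, 39]
84 -> miss, evict 88, frames [43, 39, 84]
Page faults: 10.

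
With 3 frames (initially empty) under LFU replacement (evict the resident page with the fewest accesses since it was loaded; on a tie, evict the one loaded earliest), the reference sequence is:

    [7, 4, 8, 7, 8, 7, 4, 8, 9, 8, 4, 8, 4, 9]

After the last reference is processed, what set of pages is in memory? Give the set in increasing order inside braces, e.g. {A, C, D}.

{7, 8, 9}

7 → fault, frames {7}
4 → fault, frames {7,4}
8 → fault, frames {7,4,8}
7 → hit
8 → hit
7 → hit
4 → hit
8 → hit
9 → fault, evict 4, frames {7,8,9}
8 → hit
4 → fault, evict 9, frames {7,8,4}
8 → hit
4 → hit
9 → fault, evict 4, frames {7,8,9}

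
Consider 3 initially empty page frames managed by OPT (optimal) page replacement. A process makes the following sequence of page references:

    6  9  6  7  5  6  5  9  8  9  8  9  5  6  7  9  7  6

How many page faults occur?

6 → fault, frames [6]
9 → fault, frames [6, 9]
6 → hit
7 → fault, frames [6, 9, 7]
5 → fault, evict 7, frames [6, 9, 5]
6 → hit
5 → hit
9 → hit
8 → fault, evict 6, frames [9, 5, 8]
9 → hit
8 → hit
9 → hit
5 → hit
6 → fault, evict 8, frames [9, 5, 6]
7 → fault, evict 5, frames [9, 6, 7]
9 → hit
7 → hit
6 → hit
Page faults: 7.

7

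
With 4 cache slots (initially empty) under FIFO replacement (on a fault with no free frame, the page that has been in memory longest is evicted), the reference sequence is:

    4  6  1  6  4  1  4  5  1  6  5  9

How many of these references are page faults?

5

4: miss, frames (4)
6: miss, frames (4 6)
1: miss, frames (4 6 1)
6: hit
4: hit
1: hit
4: hit
5: miss, frames (4 6 1 5)
1: hit
6: hit
5: hit
9: miss, evict 4, frames (6 1 5 9)
Page faults: 5.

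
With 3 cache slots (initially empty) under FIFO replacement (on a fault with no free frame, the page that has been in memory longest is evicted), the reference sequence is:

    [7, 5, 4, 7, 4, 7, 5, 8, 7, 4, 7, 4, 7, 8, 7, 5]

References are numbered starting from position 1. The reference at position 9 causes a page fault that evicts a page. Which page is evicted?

5

pos 1: 7 -> fault, frames {7}
pos 2: 5 -> fault, frames {7,5}
pos 3: 4 -> fault, frames {7,5,4}
pos 4: 7 -> hit
pos 5: 4 -> hit
pos 6: 7 -> hit
pos 7: 5 -> hit
pos 8: 8 -> fault, evict 7, frames {5,4,8}
pos 9: 7 -> fault, evict 5, frames {4,8,7}
At position 9, page 5 is evicted.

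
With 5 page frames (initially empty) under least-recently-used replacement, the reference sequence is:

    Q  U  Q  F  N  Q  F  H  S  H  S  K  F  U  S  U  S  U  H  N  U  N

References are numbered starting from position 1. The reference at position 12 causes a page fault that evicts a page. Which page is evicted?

pos 1: Q: fault, frames {Q}
pos 2: U: fault, frames {Q,U}
pos 3: Q: hit
pos 4: F: fault, frames {U,Q,F}
pos 5: N: fault, frames {U,Q,F,N}
pos 6: Q: hit
pos 7: F: hit
pos 8: H: fault, frames {U,N,Q,F,H}
pos 9: S: fault, evict U, frames {N,Q,F,H,S}
pos 10: H: hit
pos 11: S: hit
pos 12: K: fault, evict N, frames {Q,F,H,S,K}
At position 12, page N is evicted.

N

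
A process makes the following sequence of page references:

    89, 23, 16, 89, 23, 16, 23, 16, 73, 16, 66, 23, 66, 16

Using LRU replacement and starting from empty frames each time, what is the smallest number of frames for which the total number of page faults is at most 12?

f=1: 14 faults
f=2: 10 faults
f=3: 6 faults
f=4: 5 faults
f=5: 5 faults
Smallest f with faults ≤ 12 is 2.

2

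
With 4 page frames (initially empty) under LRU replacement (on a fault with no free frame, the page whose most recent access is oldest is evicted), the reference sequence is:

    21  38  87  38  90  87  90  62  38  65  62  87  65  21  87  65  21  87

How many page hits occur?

10

21: miss, frames [21]
38: miss, frames [21, 38]
87: miss, frames [21, 38, 87]
38: hit
90: miss, frames [21, 87, 38, 90]
87: hit
90: hit
62: miss, evict 21, frames [38, 87, 90, 62]
38: hit
65: miss, evict 87, frames [90, 62, 38, 65]
62: hit
87: miss, evict 90, frames [38, 65, 62, 87]
65: hit
21: miss, evict 38, frames [62, 87, 65, 21]
87: hit
65: hit
21: hit
87: hit
Hits: 10.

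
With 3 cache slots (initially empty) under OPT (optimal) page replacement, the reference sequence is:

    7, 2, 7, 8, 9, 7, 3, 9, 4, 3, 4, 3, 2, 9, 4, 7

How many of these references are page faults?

8

7: miss, frames [7]
2: miss, frames [7, 2]
7: hit
8: miss, frames [7, 2, 8]
9: miss, evict 8, frames [7, 2, 9]
7: hit
3: miss, evict 7, frames [2, 9, 3]
9: hit
4: miss, evict 9, frames [2, 3, 4]
3: hit
4: hit
3: hit
2: hit
9: miss, evict 3, frames [2, 4, 9]
4: hit
7: miss, evict 9, frames [2, 4, 7]
Page faults: 8.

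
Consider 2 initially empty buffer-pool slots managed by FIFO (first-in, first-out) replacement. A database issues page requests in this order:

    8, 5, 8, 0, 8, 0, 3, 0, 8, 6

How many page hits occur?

8: fault, frames (8)
5: fault, frames (8 5)
8: hit
0: fault, evict 8, frames (5 0)
8: fault, evict 5, frames (0 8)
0: hit
3: fault, evict 0, frames (8 3)
0: fault, evict 8, frames (3 0)
8: fault, evict 3, frames (0 8)
6: fault, evict 0, frames (8 6)
Hits: 2.

2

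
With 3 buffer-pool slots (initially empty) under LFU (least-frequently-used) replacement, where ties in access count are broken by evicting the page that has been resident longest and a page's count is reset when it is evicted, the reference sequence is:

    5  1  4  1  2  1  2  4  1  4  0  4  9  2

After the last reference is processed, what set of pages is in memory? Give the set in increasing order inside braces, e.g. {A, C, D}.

5: miss, frames (5)
1: miss, frames (5 1)
4: miss, frames (5 1 4)
1: hit
2: miss, evict 5, frames (1 4 2)
1: hit
2: hit
4: hit
1: hit
4: hit
0: miss, evict 2, frames (1 4 0)
4: hit
9: miss, evict 0, frames (1 4 9)
2: miss, evict 9, frames (1 4 2)

{1, 2, 4}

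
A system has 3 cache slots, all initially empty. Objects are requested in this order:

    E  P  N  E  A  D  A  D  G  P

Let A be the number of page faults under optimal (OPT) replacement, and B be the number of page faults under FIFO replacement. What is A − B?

Under OPT: F F F . F F . . F . → 6 faults.
Under FIFO: F F F . F F . . F F → 7 faults.
A − B = 6 − 7 = -1.

-1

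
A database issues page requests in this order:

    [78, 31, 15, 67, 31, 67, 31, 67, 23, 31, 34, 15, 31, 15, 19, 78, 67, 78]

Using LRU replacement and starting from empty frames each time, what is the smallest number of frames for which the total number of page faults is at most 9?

f=1: 18 faults
f=2: 13 faults
f=3: 10 faults
f=4: 10 faults
f=5: 9 faults
f=6: 9 faults
f=7: 7 faults
Smallest f with faults ≤ 9 is 5.

5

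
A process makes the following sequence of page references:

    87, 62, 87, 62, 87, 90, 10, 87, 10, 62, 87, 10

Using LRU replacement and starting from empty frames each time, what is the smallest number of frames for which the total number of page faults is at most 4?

f=1: 12 faults
f=2: 8 faults
f=3: 5 faults
f=4: 4 faults
Smallest f with faults ≤ 4 is 4.

4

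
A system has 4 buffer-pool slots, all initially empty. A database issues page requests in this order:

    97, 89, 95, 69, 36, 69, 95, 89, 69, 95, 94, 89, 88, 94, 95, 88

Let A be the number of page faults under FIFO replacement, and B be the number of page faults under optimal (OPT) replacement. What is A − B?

Under FIFO: F F F F F . . . . . F F F . F . → 9 faults.
Under OPT: F F F F F . . . . . F . F . . . → 7 faults.
A − B = 9 − 7 = 2.

2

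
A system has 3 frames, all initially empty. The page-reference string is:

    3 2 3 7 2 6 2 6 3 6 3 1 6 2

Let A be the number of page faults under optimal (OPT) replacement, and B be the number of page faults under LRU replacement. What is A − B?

-2

Under OPT: F F . F . F . . . . . F . . → 5 faults.
Under LRU: F F . F . F . . F . . F . F → 7 faults.
A − B = 5 − 7 = -2.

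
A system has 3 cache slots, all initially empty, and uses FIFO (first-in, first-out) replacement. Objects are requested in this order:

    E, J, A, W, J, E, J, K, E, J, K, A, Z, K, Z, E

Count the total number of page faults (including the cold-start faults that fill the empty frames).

E → fault, frames [E]
J → fault, frames [E, J]
A → fault, frames [E, J, A]
W → fault, evict E, frames [J, A, W]
J → hit
E → fault, evict J, frames [A, W, E]
J → fault, evict A, frames [W, E, J]
K → fault, evict W, frames [E, J, K]
E → hit
J → hit
K → hit
A → fault, evict E, frames [J, K, A]
Z → fault, evict J, frames [K, A, Z]
K → hit
Z → hit
E → fault, evict K, frames [A, Z, E]
Page faults: 10.

10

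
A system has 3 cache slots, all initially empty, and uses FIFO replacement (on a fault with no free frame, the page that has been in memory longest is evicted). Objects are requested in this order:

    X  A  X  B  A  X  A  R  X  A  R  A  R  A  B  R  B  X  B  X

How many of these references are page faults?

X → fault, frames [X]
A → fault, frames [X, A]
X → hit
B → fault, frames [X, A, B]
A → hit
X → hit
A → hit
R → fault, evict X, frames [A, B, R]
X → fault, evict A, frames [B, R, X]
A → fault, evict B, frames [R, X, A]
R → hit
A → hit
R → hit
A → hit
B → fault, evict R, frames [X, A, B]
R → fault, evict X, frames [A, B, R]
B → hit
X → fault, evict A, frames [B, R, X]
B → hit
X → hit
Page faults: 9.

9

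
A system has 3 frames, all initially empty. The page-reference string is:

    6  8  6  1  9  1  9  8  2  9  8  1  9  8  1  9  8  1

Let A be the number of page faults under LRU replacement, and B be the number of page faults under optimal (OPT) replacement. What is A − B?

1

Under LRU: F F . F F . . F F . . F . . . . . . → 7 faults.
Under OPT: F F . F F . . . F . . F . . . . . . → 6 faults.
A − B = 7 − 6 = 1.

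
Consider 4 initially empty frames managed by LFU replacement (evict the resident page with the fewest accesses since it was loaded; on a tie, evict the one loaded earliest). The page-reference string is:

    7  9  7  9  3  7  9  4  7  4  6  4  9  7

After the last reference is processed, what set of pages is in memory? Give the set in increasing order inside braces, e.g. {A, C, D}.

{4, 6, 7, 9}

7: fault, frames (7)
9: fault, frames (7 9)
7: hit
9: hit
3: fault, frames (7 9 3)
7: hit
9: hit
4: fault, frames (7 9 3 4)
7: hit
4: hit
6: fault, evict 3, frames (7 9 4 6)
4: hit
9: hit
7: hit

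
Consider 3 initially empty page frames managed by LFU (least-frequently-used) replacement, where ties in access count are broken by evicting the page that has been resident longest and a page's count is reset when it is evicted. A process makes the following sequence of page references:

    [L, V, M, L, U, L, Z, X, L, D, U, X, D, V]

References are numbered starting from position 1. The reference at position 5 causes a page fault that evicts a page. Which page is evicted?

V

pos 1: L -> fault, frames (L)
pos 2: V -> fault, frames (L V)
pos 3: M -> fault, frames (L V M)
pos 4: L -> hit
pos 5: U -> fault, evict V, frames (L M U)
At position 5, page V is evicted.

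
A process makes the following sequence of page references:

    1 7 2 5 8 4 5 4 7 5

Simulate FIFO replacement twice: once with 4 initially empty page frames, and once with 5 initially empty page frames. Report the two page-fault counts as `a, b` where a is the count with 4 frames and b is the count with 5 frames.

4 frames: F F F F F F . . F . → 7 faults.
5 frames: F F F F F F . . . . → 6 faults.
6 < 7: adding a frame reduced faults, as is typical.

7, 6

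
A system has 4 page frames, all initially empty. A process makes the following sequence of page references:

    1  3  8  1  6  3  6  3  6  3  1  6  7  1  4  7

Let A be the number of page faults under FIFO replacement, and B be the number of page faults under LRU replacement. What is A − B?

Under FIFO: F F F . F . . . . . . . F F F . → 7 faults.
Under LRU: F F F . F . . . . . . . F . F . → 6 faults.
A − B = 7 − 6 = 1.

1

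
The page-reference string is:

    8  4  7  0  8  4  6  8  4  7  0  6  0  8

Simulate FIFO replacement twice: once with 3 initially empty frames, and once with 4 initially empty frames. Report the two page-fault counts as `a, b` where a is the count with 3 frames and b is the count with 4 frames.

10, 11

3 frames: F F F F F F F . . F F . . F → 10 faults.
4 frames: F F F F . . F F F F F F . F → 11 faults.
11 > 10: adding a frame increased faults — Belady's anomaly.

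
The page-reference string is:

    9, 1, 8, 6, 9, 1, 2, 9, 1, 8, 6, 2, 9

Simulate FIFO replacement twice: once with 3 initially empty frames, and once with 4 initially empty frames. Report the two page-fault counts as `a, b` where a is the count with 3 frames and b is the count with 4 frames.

10, 11

3 frames: F F F F F F F . . F F . F → 10 faults.
4 frames: F F F F . . F F F F F F F → 11 faults.
11 > 10: adding a frame increased faults — Belady's anomaly.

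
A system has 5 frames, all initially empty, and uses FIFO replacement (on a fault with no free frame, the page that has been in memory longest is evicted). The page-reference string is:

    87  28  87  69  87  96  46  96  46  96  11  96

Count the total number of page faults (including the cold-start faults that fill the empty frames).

87: fault, frames [87]
28: fault, frames [87, 28]
87: hit
69: fault, frames [87, 28, 69]
87: hit
96: fault, frames [87, 28, 69, 96]
46: fault, frames [87, 28, 69, 96, 46]
96: hit
46: hit
96: hit
11: fault, evict 87, frames [28, 69, 96, 46, 11]
96: hit
Page faults: 6.

6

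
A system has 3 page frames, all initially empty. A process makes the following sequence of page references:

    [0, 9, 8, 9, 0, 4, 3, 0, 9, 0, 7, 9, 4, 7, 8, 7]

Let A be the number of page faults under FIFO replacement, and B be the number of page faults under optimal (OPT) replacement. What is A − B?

2

Under FIFO: F F F . . F F F F . F . F . F . → 10 faults.
Under OPT: F F F . . F F . . . F . F . F . → 8 faults.
A − B = 10 − 8 = 2.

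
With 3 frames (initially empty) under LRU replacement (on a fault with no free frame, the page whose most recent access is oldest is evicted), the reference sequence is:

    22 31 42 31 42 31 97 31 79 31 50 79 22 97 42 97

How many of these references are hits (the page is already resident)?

7

22 → fault, frames [22]
31 → fault, frames [22, 31]
42 → fault, frames [22, 31, 42]
31 → hit
42 → hit
31 → hit
97 → fault, evict 22, frames [42, 31, 97]
31 → hit
79 → fault, evict 42, frames [97, 31, 79]
31 → hit
50 → fault, evict 97, frames [79, 31, 50]
79 → hit
22 → fault, evict 31, frames [50, 79, 22]
97 → fault, evict 50, frames [79, 22, 97]
42 → fault, evict 79, frames [22, 97, 42]
97 → hit
Hits: 7.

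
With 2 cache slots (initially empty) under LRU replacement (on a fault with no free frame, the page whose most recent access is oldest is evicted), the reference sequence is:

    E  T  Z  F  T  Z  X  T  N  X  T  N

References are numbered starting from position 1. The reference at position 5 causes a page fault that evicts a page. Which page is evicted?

pos 1: E → fault, frames {E}
pos 2: T → fault, frames {E,T}
pos 3: Z → fault, evict E, frames {T,Z}
pos 4: F → fault, evict T, frames {Z,F}
pos 5: T → fault, evict Z, frames {F,T}
At position 5, page Z is evicted.

Z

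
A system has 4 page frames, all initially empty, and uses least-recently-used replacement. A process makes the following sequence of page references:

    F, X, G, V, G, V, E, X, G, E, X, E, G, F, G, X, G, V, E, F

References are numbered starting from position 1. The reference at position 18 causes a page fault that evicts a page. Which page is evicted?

pos 1: F → miss, frames {F}
pos 2: X → miss, frames {F,X}
pos 3: G → miss, frames {F,X,G}
pos 4: V → miss, frames {F,X,G,V}
pos 5: G → hit
pos 6: V → hit
pos 7: E → miss, evict F, frames {X,G,V,E}
pos 8: X → hit
pos 9: G → hit
pos 10: E → hit
pos 11: X → hit
pos 12: E → hit
pos 13: G → hit
pos 14: F → miss, evict V, frames {X,E,G,F}
pos 15: G → hit
pos 16: X → hit
pos 17: G → hit
pos 18: V → miss, evict E, frames {F,X,G,V}
At position 18, page E is evicted.

E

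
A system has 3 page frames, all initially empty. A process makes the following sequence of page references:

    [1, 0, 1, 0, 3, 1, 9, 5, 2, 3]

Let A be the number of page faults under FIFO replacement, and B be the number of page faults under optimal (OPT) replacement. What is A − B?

Under FIFO: F F . . F . F F F F → 7 faults.
Under OPT: F F . . F . F F F . → 6 faults.
A − B = 7 − 6 = 1.

1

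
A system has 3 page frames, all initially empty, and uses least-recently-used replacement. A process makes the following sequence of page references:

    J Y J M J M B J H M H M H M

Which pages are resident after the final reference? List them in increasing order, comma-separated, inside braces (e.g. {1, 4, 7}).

J -> fault, frames [J]
Y -> fault, frames [J, Y]
J -> hit
M -> fault, frames [Y, J, M]
J -> hit
M -> hit
B -> fault, evict Y, frames [J, M, B]
J -> hit
H -> fault, evict M, frames [B, J, H]
M -> fault, evict B, frames [J, H, M]
H -> hit
M -> hit
H -> hit
M -> hit

{H, J, M}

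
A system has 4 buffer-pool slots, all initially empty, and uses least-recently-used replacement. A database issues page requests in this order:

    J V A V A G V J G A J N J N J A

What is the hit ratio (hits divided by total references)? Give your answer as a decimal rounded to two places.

0.69

J → fault, frames [J]
V → fault, frames [J, V]
A → fault, frames [J, V, A]
V → hit
A → hit
G → fault, frames [J, V, A, G]
V → hit
J → hit
G → hit
A → hit
J → hit
N → fault, evict V, frames [G, A, J, N]
J → hit
N → hit
J → hit
A → hit
Hits: 11 of 16 references → 11/16 = 0.6875.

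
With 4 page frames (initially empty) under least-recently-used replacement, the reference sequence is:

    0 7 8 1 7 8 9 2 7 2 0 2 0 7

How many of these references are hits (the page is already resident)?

7

0 → fault, frames {0}
7 → fault, frames {0,7}
8 → fault, frames {0,7,8}
1 → fault, frames {0,7,8,1}
7 → hit
8 → hit
9 → fault, evict 0, frames {1,7,8,9}
2 → fault, evict 1, frames {7,8,9,2}
7 → hit
2 → hit
0 → fault, evict 8, frames {9,7,2,0}
2 → hit
0 → hit
7 → hit
Hits: 7.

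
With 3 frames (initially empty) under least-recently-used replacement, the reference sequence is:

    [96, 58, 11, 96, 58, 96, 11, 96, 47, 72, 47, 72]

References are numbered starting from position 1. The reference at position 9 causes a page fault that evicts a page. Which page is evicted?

pos 1: 96 → miss, frames (96)
pos 2: 58 → miss, frames (96 58)
pos 3: 11 → miss, frames (96 58 11)
pos 4: 96 → hit
pos 5: 58 → hit
pos 6: 96 → hit
pos 7: 11 → hit
pos 8: 96 → hit
pos 9: 47 → miss, evict 58, frames (11 96 47)
At position 9, page 58 is evicted.

58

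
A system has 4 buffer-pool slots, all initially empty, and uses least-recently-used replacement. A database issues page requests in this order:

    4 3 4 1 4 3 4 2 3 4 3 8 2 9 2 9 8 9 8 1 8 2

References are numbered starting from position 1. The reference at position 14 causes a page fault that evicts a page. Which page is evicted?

4

pos 1: 4 → miss, frames (4)
pos 2: 3 → miss, frames (4 3)
pos 3: 4 → hit
pos 4: 1 → miss, frames (3 4 1)
pos 5: 4 → hit
pos 6: 3 → hit
pos 7: 4 → hit
pos 8: 2 → miss, frames (1 3 4 2)
pos 9: 3 → hit
pos 10: 4 → hit
pos 11: 3 → hit
pos 12: 8 → miss, evict 1, frames (2 4 3 8)
pos 13: 2 → hit
pos 14: 9 → miss, evict 4, frames (3 8 2 9)
At position 14, page 4 is evicted.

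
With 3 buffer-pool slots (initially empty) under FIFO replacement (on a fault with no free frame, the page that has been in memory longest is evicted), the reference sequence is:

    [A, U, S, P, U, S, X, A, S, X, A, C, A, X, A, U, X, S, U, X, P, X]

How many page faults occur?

A -> fault, frames [A]
U -> fault, frames [A, U]
S -> fault, frames [A, U, S]
P -> fault, evict A, frames [U, S, P]
U -> hit
S -> hit
X -> fault, evict U, frames [S, P, X]
A -> fault, evict S, frames [P, X, A]
S -> fault, evict P, frames [X, A, S]
X -> hit
A -> hit
C -> fault, evict X, frames [A, S, C]
A -> hit
X -> fault, evict A, frames [S, C, X]
A -> fault, evict S, frames [C, X, A]
U -> fault, evict C, frames [X, A, U]
X -> hit
S -> fault, evict X, frames [A, U, S]
U -> hit
X -> fault, evict A, frames [U, S, X]
P -> fault, evict U, frames [S, X, P]
X -> hit
Page faults: 14.

14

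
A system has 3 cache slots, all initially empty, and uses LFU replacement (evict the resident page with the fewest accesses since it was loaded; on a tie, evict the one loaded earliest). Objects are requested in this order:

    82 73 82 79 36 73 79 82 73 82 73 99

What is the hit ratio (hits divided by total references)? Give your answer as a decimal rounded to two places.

0.42

82: fault, frames (82)
73: fault, frames (82 73)
82: hit
79: fault, frames (82 73 79)
36: fault, evict 73, frames (82 79 36)
73: fault, evict 79, frames (82 36 73)
79: fault, evict 36, frames (82 73 79)
82: hit
73: hit
82: hit
73: hit
99: fault, evict 79, frames (82 73 99)
Hits: 5 of 12 references → 5/12 = 0.4167.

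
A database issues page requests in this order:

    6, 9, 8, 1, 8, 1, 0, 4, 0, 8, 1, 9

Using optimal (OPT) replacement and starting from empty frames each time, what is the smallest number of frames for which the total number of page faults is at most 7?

f=1: 12 faults
f=2: 9 faults
f=3: 8 faults
f=4: 7 faults
f=5: 6 faults
f=6: 6 faults
Smallest f with faults ≤ 7 is 4.

4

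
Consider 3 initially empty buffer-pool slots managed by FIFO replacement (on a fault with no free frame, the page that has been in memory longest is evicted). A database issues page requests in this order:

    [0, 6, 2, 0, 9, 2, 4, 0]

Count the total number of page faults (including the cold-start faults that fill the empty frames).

6

0 -> miss, frames [0]
6 -> miss, frames [0, 6]
2 -> miss, frames [0, 6, 2]
0 -> hit
9 -> miss, evict 0, frames [6, 2, 9]
2 -> hit
4 -> miss, evict 6, frames [2, 9, 4]
0 -> miss, evict 2, frames [9, 4, 0]
Page faults: 6.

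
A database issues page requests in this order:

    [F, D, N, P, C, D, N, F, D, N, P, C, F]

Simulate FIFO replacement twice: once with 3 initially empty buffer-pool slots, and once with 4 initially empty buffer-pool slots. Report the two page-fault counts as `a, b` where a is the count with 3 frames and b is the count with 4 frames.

3 frames: F F F F F F F F . . F F . → 10 faults.
4 frames: F F F F F . . F F F F F F → 11 faults.
11 > 10: adding a frame increased faults — Belady's anomaly.

10, 11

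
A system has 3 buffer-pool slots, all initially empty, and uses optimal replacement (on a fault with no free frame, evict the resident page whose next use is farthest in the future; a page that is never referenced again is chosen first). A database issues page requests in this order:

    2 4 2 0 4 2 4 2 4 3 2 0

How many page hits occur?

2 -> miss, frames (2)
4 -> miss, frames (2 4)
2 -> hit
0 -> miss, frames (2 4 0)
4 -> hit
2 -> hit
4 -> hit
2 -> hit
4 -> hit
3 -> miss, evict 4, frames (2 0 3)
2 -> hit
0 -> hit
Hits: 8.

8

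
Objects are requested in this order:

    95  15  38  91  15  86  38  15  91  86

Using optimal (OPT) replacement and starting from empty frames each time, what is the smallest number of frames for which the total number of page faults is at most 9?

2

f=1: 10 faults
f=2: 8 faults
f=3: 6 faults
f=4: 5 faults
f=5: 5 faults
Smallest f with faults ≤ 9 is 2.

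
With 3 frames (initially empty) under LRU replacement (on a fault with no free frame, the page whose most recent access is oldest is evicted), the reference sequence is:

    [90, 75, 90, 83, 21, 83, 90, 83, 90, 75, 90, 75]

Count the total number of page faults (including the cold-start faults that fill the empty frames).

90 -> miss, frames [90]
75 -> miss, frames [90, 75]
90 -> hit
83 -> miss, frames [75, 90, 83]
21 -> miss, evict 75, frames [90, 83, 21]
83 -> hit
90 -> hit
83 -> hit
90 -> hit
75 -> miss, evict 21, frames [83, 90, 75]
90 -> hit
75 -> hit
Page faults: 5.

5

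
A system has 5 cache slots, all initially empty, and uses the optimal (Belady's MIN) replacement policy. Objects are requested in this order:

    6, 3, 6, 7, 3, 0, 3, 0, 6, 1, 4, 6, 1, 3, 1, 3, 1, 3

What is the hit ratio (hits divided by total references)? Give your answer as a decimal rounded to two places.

0.67

6: fault, frames [6]
3: fault, frames [6, 3]
6: hit
7: fault, frames [6, 3, 7]
3: hit
0: fault, frames [6, 3, 7, 0]
3: hit
0: hit
6: hit
1: fault, frames [6, 3, 7, 0, 1]
4: fault, evict 0, frames [6, 3, 7, 1, 4]
6: hit
1: hit
3: hit
1: hit
3: hit
1: hit
3: hit
Hits: 12 of 18 references → 12/18 = 0.6667.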